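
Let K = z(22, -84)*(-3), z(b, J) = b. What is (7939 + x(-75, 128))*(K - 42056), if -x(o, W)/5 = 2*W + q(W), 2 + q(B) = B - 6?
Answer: -255217198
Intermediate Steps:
q(B) = -8 + B (q(B) = -2 + (B - 6) = -2 + (-6 + B) = -8 + B)
x(o, W) = 40 - 15*W (x(o, W) = -5*(2*W + (-8 + W)) = -5*(-8 + 3*W) = 40 - 15*W)
K = -66 (K = 22*(-3) = -66)
(7939 + x(-75, 128))*(K - 42056) = (7939 + (40 - 15*128))*(-66 - 42056) = (7939 + (40 - 1920))*(-42122) = (7939 - 1880)*(-42122) = 6059*(-42122) = -255217198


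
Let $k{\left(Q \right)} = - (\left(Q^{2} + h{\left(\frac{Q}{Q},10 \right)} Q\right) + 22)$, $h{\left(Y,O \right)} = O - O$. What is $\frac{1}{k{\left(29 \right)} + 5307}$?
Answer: $\frac{1}{4444} \approx 0.00022502$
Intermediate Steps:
$h{\left(Y,O \right)} = 0$
$k{\left(Q \right)} = -22 - Q^{2}$ ($k{\left(Q \right)} = - (\left(Q^{2} + 0 Q\right) + 22) = - (\left(Q^{2} + 0\right) + 22) = - (Q^{2} + 22) = - (22 + Q^{2}) = -22 - Q^{2}$)
$\frac{1}{k{\left(29 \right)} + 5307} = \frac{1}{\left(-22 - 29^{2}\right) + 5307} = \frac{1}{\left(-22 - 841\right) + 5307} = \frac{1}{-863 + 5307} = \frac{1}{4444}$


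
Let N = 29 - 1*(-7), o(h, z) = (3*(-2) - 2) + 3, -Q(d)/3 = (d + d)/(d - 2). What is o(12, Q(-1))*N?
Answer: -180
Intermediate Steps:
Q(d) = -6*d/(-2 + d) (Q(d) = -3*(d + d)/(d - 2) = -3*2*d/(-2 + d) = -6*d/(-2 + d))
o(h, z) = -5 (o(h, z) = (-6 - 2) + 3 = -8 + 3 = -5)
N = 36 (N = 29 + 7 = 36)
o(12, Q(-1))*N = -5*36 = -180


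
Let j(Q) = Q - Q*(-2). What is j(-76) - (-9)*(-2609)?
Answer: -23709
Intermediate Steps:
j(Q) = 3*Q (j(Q) = Q - (-2)*Q = Q + 2*Q = 3*Q)
j(-76) - (-9)*(-2609) = 3*(-76) - (-9)*(-2609) = -228 - 1*23481 = -228 - 23481 = -23709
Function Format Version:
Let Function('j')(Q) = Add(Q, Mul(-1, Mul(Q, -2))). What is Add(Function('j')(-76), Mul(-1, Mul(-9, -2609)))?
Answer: -23709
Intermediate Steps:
Function('j')(Q) = Mul(3, Q) (Function('j')(Q) = Add(Q, Mul(-1, Mul(-2, Q))) = Add(Q, Mul(2, Q)) = Mul(3, Q))
Add(Function('j')(-76), Mul(-1, Mul(-9, -2609))) = Add(Mul(3, -76), Mul(-1, Mul(-9, -2609))) = Add(-228, Mul(-1, 23481)) = Add(-228, -23481) = -23709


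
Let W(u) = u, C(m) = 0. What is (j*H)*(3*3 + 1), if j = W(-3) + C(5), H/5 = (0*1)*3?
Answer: 0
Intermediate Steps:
H = 0 (H = 5*((0*1)*3) = 5*(0*3) = 5*0 = 0)
j = -3 (j = -3 + 0 = -3)
(j*H)*(3*3 + 1) = (-3*0)*(3*3 + 1) = 0*(9 + 1) = 0*10 = 0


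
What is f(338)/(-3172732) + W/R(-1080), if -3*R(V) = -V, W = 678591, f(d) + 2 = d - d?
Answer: -59805204997/31727320 ≈ -1885.0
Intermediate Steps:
f(d) = -2 (f(d) = -2 + (d - d) = -2 + 0 = -2)
R(V) = V/3 (R(V) = -(-1)*V/3 = V/3)
f(338)/(-3172732) + W/R(-1080) = -2/(-3172732) + 678591/(((⅓)*(-1080))) = -2*(-1/3172732) + 678591/(-360) = 1/1586366 + 678591*(-1/360) = 1/1586366 - 75399/40 = -59805204997/31727320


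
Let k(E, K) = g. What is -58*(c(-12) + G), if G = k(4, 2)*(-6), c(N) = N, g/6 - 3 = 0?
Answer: 6960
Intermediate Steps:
g = 18 (g = 18 + 6*0 = 18 + 0 = 18)
k(E, K) = 18
G = -108 (G = 18*(-6) = -108)
-58*(c(-12) + G) = -58*(-12 - 108) = -58*(-120) = 6960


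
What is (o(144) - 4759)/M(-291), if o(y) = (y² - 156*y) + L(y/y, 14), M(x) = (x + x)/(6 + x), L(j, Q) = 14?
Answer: -614935/194 ≈ -3169.8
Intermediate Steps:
M(x) = 2*x/(6 + x) (M(x) = (2*x)/(6 + x) = 2*x/(6 + x))
o(y) = 14 + y² - 156*y (o(y) = (y² - 156*y) + 14 = 14 + y² - 156*y)
(o(144) - 4759)/M(-291) = ((14 + 144² - 156*144) - 4759)/((2*(-291)/(6 - 291))) = ((14 + 20736 - 22464) - 4759)/((2*(-291)/(-285))) = (-1714 - 4759)/((2*(-291)*(-1/285))) = -6473/194/95 = -6473*95/194 = -614935/194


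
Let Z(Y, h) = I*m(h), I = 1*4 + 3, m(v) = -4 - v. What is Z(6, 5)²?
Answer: 3969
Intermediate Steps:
I = 7 (I = 4 + 3 = 7)
Z(Y, h) = -28 - 7*h (Z(Y, h) = 7*(-4 - h) = -28 - 7*h)
Z(6, 5)² = (-28 - 7*5)² = (-28 - 35)² = (-63)² = 3969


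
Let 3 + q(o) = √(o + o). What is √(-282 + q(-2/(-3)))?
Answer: √(-2565 + 6*√3)/3 ≈ 16.848*I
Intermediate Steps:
q(o) = -3 + √2*√o (q(o) = -3 + √(o + o) = -3 + √(2*o) = -3 + √2*√o)
√(-282 + q(-2/(-3))) = √(-282 + (-3 + √2*√(-2/(-3)))) = √(-282 + (-3 + √2*√(-2*(-⅓)))) = √(-282 + (-3 + √2*√(⅔))) = √(-282 + (-3 + √2*(√6/3))) = √(-282 + (-3 + 2*√3/3)) = √(-285 + 2*√3/3)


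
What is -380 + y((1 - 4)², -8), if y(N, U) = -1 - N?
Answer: -390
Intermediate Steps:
-380 + y((1 - 4)², -8) = -380 + (-1 - (1 - 4)²) = -380 + (-1 - 1*(-3)²) = -380 + (-1 - 1*9) = -380 + (-1 - 9) = -380 - 10 = -390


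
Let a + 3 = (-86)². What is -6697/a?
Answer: -6697/7393 ≈ -0.90586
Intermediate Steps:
a = 7393 (a = -3 + (-86)² = -3 + 7396 = 7393)
-6697/a = -6697/7393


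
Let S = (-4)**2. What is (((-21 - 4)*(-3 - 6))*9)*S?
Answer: 32400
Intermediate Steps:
S = 16
(((-21 - 4)*(-3 - 6))*9)*S = (((-21 - 4)*(-3 - 6))*9)*16 = (-25*(-9)*9)*16 = (225*9)*16 = 2025*16 = 32400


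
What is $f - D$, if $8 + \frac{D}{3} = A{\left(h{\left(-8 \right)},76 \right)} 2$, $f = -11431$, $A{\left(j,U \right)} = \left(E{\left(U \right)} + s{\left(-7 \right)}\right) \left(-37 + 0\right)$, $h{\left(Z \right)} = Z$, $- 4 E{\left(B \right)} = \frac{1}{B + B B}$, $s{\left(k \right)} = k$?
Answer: $- \frac{151695655}{11704} \approx -12961.0$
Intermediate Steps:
$E{\left(B \right)} = - \frac{1}{4 \left(B + B^{2}\right)}$ ($E{\left(B \right)} = - \frac{1}{4 \left(B + B B\right)} = - \frac{1}{4 \left(B + B^{2}\right)}$)
$A{\left(j,U \right)} = 259 + \frac{37}{4 U \left(1 + U\right)}$ ($A{\left(j,U \right)} = \left(- \frac{1}{4 U \left(1 + U\right)} - 7\right) \left(-37 + 0\right) = \left(-7 - \frac{1}{4 U \left(1 + U\right)}\right) \left(-37\right) = 259 + \frac{37}{4 U \left(1 + U\right)}$)
$D = \frac{17907231}{11704}$ ($D = -24 + 3 \frac{37 \left(1 + 28 \cdot 76 \left(1 + 76\right)\right)}{4 \cdot 76 \left(1 + 76\right)} 2 = -24 + 3 \cdot \frac{37}{4} \cdot \frac{1}{76} \cdot \frac{1}{77} \left(1 + 28 \cdot 76 \cdot 77\right) 2 = -24 + 3 \cdot \frac{37}{4} \cdot \frac{1}{76} \cdot \frac{1}{77} \left(1 + 163856\right) 2 = -24 + 3 \cdot \frac{37}{4} \cdot \frac{1}{76} \cdot \frac{1}{77} \cdot 163857 \cdot 2 = -24 + 3 \cdot \frac{6062709}{23408} \cdot 2 = -24 + 3 \cdot \frac{6062709}{11704} = -24 + \frac{18188127}{11704} = \frac{17907231}{11704} \approx 1530.0$)
$f - D = -11431 - \frac{17907231}{11704} = - \frac{151695655}{11704}$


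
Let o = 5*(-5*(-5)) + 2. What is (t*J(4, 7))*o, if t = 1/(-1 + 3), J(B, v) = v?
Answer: 889/2 ≈ 444.50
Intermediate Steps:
t = 1/2 ≈ 0.50000
o = 127 (o = 5*25 + 2 = 125 + 2 = 127)
(t*J(4, 7))*o = ((1/2)*7)*127 = (7/2)*127 = 889/2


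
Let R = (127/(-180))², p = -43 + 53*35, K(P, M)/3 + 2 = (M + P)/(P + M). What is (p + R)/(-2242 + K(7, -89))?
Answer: -58724929/72738000 ≈ -0.80735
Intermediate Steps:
K(P, M) = -3 (K(P, M) = -6 + 3*((M + P)/(P + M)) = -6 + 3*((M + P)/(M + P)) = -6 + 3*1 = -6 + 3 = -3)
p = 1812 (p = -43 + 1855 = 1812)
R = 16129/32400 (R = (127*(-1/180))² = (-127/180)² = 16129/32400 ≈ 0.49781)
(p + R)/(-2242 + K(7, -89)) = (1812 + 16129/32400)/(-2242 - 3) = (58724929/32400)/(-2245) = (58724929/32400)*(-1/2245) = -58724929/72738000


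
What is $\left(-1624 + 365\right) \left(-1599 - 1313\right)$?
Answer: $3666208$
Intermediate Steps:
$\left(-1624 + 365\right) \left(-1599 - 1313\right) = \left(-1259\right) \left(-2912\right) = 3666208$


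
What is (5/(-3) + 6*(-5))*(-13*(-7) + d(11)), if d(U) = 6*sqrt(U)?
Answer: -8645/3 - 190*sqrt(11) ≈ -3511.8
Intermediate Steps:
(5/(-3) + 6*(-5))*(-13*(-7) + d(11)) = (5/(-3) + 6*(-5))*(-13*(-7) + 6*sqrt(11)) = (5*(-1/3) - 30)*(91 + 6*sqrt(11)) = (-5/3 - 30)*(91 + 6*sqrt(11)) = -95*(91 + 6*sqrt(11))/3 = -8645/3 - 190*sqrt(11)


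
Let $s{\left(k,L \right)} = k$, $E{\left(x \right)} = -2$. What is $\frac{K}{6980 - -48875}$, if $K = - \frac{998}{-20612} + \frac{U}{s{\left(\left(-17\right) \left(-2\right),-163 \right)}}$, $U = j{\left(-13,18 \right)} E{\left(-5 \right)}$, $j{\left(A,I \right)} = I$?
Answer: $- \frac{35405}{1957181542} \approx -1.809 \cdot 10^{-5}$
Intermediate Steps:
$U = -36$ ($U = 18 \left(-2\right) = -36$)
$K = - \frac{177025}{175202}$ ($K = - \frac{998}{-20612} - \frac{36}{\left(-17\right) \left(-2\right)} = \left(-998\right) \left(- \frac{1}{20612}\right) - \frac{36}{34} = \frac{499}{10306} - \frac{18}{17} = - \frac{177025}{175202} \approx -1.0104$)
$\frac{K}{6980 - -48875} = - \frac{177025}{175202 \left(6980 - -48875\right)} = - \frac{177025}{175202 \left(6980 + 48875\right)} = - \frac{177025}{175202 \cdot 55855} = \left(- \frac{177025}{175202}\right) \frac{1}{55855} = - \frac{35405}{1957181542}$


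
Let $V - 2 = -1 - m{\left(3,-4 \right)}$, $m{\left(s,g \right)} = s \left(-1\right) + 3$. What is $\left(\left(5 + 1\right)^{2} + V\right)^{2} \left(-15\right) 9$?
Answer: $-184815$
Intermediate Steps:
$m{\left(s,g \right)} = 3 - s$ ($m{\left(s,g \right)} = - s + 3 = 3 - s$)
$V = 1$ ($V = 2 - \left(4 - 3\right) = 2 - 1 = 1$)
$\left(\left(5 + 1\right)^{2} + V\right)^{2} \left(-15\right) 9 = \left(\left(5 + 1\right)^{2} + 1\right)^{2} \left(-15\right) 9 = \left(6^{2} + 1\right)^{2} \left(-15\right) 9 = \left(36 + 1\right)^{2} \left(-15\right) 9 = 37^{2} \left(-15\right) 9 = 1369 \left(-15\right) 9 = \left(-20535\right) 9 = -184815$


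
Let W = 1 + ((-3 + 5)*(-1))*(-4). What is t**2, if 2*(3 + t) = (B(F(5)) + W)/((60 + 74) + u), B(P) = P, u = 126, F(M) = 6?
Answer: 95481/10816 ≈ 8.8278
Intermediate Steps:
W = 9 (W = 1 + (2*(-1))*(-4) = 1 - 2*(-4) = 1 + 8 = 9)
t = -309/104 (t = -3 + ((6 + 9)/((60 + 74) + 126))/2 = -3 + (15/(134 + 126))/2 = -3 + (15/260)/2 = -3 + (15*(1/260))/2 = -3 + (1/2)*(3/52) = -3 + 3/104 = -309/104 ≈ -2.9712)
t**2 = (-309/104)**2 = 95481/10816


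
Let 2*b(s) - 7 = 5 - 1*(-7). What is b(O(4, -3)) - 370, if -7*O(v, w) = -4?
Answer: -721/2 ≈ -360.50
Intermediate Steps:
O(v, w) = 4/7 (O(v, w) = -1/7*(-4) = 4/7)
b(s) = 19/2 (b(s) = 7/2 + (5 - 1*(-7))/2 = 7/2 + (5 + 7)/2 = 7/2 + (1/2)*12 = 7/2 + 6 = 19/2)
b(O(4, -3)) - 370 = 19/2 - 370 = -721/2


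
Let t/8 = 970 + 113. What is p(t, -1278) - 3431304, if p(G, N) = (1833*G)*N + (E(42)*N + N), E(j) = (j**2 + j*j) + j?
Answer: -20304056178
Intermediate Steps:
t = 8664 (t = 8*(970 + 113) = 8*1083 = 8664)
E(j) = j + 2*j**2 (E(j) = (j**2 + j**2) + j = 2*j**2 + j = j + 2*j**2)
p(G, N) = 3571*N + 1833*G*N (p(G, N) = (1833*G)*N + ((42*(1 + 2*42))*N + N) = 1833*G*N + ((42*(1 + 84))*N + N) = 1833*G*N + ((42*85)*N + N) = 1833*G*N + (3570*N + N) = 1833*G*N + 3571*N = 3571*N + 1833*G*N)
p(t, -1278) - 3431304 = -1278*(3571 + 1833*8664) - 3431304 = -1278*(3571 + 15881112) - 3431304 = -1278*15884683 - 3431304 = -20300624874 - 3431304 = -20304056178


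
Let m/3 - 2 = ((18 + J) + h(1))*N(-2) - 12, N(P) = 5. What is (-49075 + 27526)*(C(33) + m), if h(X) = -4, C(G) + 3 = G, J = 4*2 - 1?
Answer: -6787935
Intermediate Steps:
J = 7 (J = 8 - 1 = 7)
C(G) = -3 + G
m = 285 (m = 6 + 3*(((18 + 7) - 4)*5 - 12) = 6 + 3*((25 - 4)*5 - 12) = 6 + 3*(21*5 - 12) = 6 + 3*(105 - 12) = 6 + 3*93 = 6 + 279 = 285)
(-49075 + 27526)*(C(33) + m) = (-49075 + 27526)*((-3 + 33) + 285) = -21549*(30 + 285) = -21549*315 = -6787935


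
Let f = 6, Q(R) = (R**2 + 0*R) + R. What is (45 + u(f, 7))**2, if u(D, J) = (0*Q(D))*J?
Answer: 2025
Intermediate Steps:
Q(R) = R + R**2 (Q(R) = (R**2 + 0) + R = R**2 + R = R + R**2)
u(D, J) = 0 (u(D, J) = (0*(D*(1 + D)))*J = 0*J = 0)
(45 + u(f, 7))**2 = (45 + 0)**2 = 45**2 = 2025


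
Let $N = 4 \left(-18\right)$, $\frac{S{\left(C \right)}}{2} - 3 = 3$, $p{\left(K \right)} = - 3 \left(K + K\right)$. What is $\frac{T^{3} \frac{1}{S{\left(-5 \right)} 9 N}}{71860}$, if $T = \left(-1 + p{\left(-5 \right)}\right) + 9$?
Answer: $- \frac{6859}{69847920} \approx -9.8199 \cdot 10^{-5}$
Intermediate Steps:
$p{\left(K \right)} = - 6 K$ ($p{\left(K \right)} = - 3 \cdot 2 K = - 6 K$)
$S{\left(C \right)} = 12$ ($S{\left(C \right)} = 6 + 2 \cdot 3 = 6 + 6 = 12$)
$N = -72$
$T = 38$ ($T = \left(-1 - -30\right) + 9 = \left(-1 + 30\right) + 9 = 29 + 9 = 38$)
$\frac{T^{3} \frac{1}{S{\left(-5 \right)} 9 N}}{71860} = \frac{38^{3} \frac{1}{12 \cdot 9 \left(-72\right)}}{71860} = \frac{54872}{108 \left(-72\right)} \frac{1}{71860} = \frac{54872}{-7776} \cdot \frac{1}{71860} = 54872 \left(- \frac{1}{7776}\right) \frac{1}{71860} = \left(- \frac{6859}{972}\right) \frac{1}{71860} = - \frac{6859}{69847920}$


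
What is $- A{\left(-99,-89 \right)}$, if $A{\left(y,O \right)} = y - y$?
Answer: $0$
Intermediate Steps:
$A{\left(y,O \right)} = 0$
$- A{\left(-99,-89 \right)} = \left(-1\right) 0 = 0$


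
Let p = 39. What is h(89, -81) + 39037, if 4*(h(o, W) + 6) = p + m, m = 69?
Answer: 39058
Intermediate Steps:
h(o, W) = 21 (h(o, W) = -6 + (39 + 69)/4 = -6 + (1/4)*108 = -6 + 27 = 21)
h(89, -81) + 39037 = 21 + 39037 = 39058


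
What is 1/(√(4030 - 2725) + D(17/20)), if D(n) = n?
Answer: -340/521711 + 1200*√145/521711 ≈ 0.027045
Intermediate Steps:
1/(√(4030 - 2725) + D(17/20)) = 1/(√(4030 - 2725) + 17/20) = 1/(√1305 + 17*(1/20)) = 1/(3*√145 + 17/20) = 1/(17/20 + 3*√145)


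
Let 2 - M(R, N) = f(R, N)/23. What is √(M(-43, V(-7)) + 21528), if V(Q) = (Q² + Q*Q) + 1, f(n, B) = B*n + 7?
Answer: 4*√717945/23 ≈ 147.36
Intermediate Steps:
f(n, B) = 7 + B*n
V(Q) = 1 + 2*Q² (V(Q) = (Q² + Q²) + 1 = 2*Q² + 1 = 1 + 2*Q²)
M(R, N) = 39/23 - N*R/23 (M(R, N) = 2 - (7 + N*R)/23 = 2 - (7/23 + N*R/23) = 2 + (-7/23 - N*R/23) = 39/23 - N*R/23)
√(M(-43, V(-7)) + 21528) = √((39/23 - 1/23*(1 + 2*(-7)²)*(-43)) + 21528) = √((39/23 - 1/23*(1 + 2*49)*(-43)) + 21528) = √((39/23 - 1/23*(1 + 98)*(-43)) + 21528) = √((39/23 - 1/23*99*(-43)) + 21528) = √((39/23 + 4257/23) + 21528) = √(4296/23 + 21528) = √(499440/23) = 4*√717945/23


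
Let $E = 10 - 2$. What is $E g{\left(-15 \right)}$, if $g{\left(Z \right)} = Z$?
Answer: $-120$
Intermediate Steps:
$E = 8$
$E g{\left(-15 \right)} = 8 \left(-15\right) = -120$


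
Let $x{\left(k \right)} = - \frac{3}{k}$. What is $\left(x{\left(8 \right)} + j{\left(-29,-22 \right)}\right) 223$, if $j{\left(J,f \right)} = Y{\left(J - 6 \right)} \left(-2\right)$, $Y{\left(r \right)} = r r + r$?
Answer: $- \frac{4246589}{8} \approx -5.3082 \cdot 10^{5}$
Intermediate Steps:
$Y{\left(r \right)} = r + r^{2}$ ($Y{\left(r \right)} = r^{2} + r = r + r^{2}$)
$j{\left(J,f \right)} = - 2 \left(-6 + J\right) \left(-5 + J\right)$ ($j{\left(J,f \right)} = \left(J - 6\right) \left(1 + \left(J - 6\right)\right) \left(-2\right) = \left(-6 + J\right) \left(1 + \left(-6 + J\right)\right) \left(-2\right) = \left(-6 + J\right) \left(-5 + J\right) \left(-2\right) = - 2 \left(-6 + J\right) \left(-5 + J\right)$)
$\left(x{\left(8 \right)} + j{\left(-29,-22 \right)}\right) 223 = \left(- \frac{3}{8} - 2 \left(-6 - 29\right) \left(-5 - 29\right)\right) 223 = \left(\left(-3\right) \frac{1}{8} - \left(-70\right) \left(-34\right)\right) 223 = \left(- \frac{3}{8} - 2380\right) 223 = \left(- \frac{19043}{8}\right) 223 = - \frac{4246589}{8}$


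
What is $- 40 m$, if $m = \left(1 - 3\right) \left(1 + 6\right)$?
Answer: $560$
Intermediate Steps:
$m = -14$ ($m = \left(-2\right) 7 = -14$)
$- 40 m = \left(-40\right) \left(-14\right) = 560$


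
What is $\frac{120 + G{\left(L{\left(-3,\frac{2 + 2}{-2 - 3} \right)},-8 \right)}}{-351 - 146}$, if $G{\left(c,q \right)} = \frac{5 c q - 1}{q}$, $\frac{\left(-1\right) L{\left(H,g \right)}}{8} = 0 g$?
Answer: $- \frac{961}{3976} \approx -0.2417$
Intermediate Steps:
$L{\left(H,g \right)} = 0$ ($L{\left(H,g \right)} = - 8 \cdot 0 g = \left(-8\right) 0 = 0$)
$G{\left(c,q \right)} = \frac{-1 + 5 c q}{q}$ ($G{\left(c,q \right)} = \frac{5 c q - 1}{q} = \frac{-1 + 5 c q}{q}$)
$\frac{120 + G{\left(L{\left(-3,\frac{2 + 2}{-2 - 3} \right)},-8 \right)}}{-351 - 146} = \frac{120 + \left(- \frac{1}{-8} + 5 \cdot 0\right)}{-351 - 146} = \frac{120 + \left(\left(-1\right) \left(- \frac{1}{8}\right) + 0\right)}{-497} = \left(120 + \left(\frac{1}{8} + 0\right)\right) \left(- \frac{1}{497}\right) = \left(120 + \frac{1}{8}\right) \left(- \frac{1}{497}\right) = \frac{961}{8} \left(- \frac{1}{497}\right) = - \frac{961}{3976}$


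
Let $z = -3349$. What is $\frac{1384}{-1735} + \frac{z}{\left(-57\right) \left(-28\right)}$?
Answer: $- \frac{8019379}{2769060} \approx -2.8961$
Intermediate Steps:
$\frac{1384}{-1735} + \frac{z}{\left(-57\right) \left(-28\right)} = \frac{1384}{-1735} - \frac{3349}{\left(-57\right) \left(-28\right)} = 1384 \left(- \frac{1}{1735}\right) - \frac{3349}{1596} = - \frac{1384}{1735} - \frac{3349}{1596} = - \frac{8019379}{2769060}$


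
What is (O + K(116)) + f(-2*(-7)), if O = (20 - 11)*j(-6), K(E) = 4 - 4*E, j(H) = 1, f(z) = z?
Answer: -437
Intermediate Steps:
O = 9 (O = (20 - 11)*1 = 9*1 = 9)
(O + K(116)) + f(-2*(-7)) = (9 + (4 - 4*116)) - 2*(-7) = (9 + (4 - 464)) + 14 = (9 - 460) + 14 = -451 + 14 = -437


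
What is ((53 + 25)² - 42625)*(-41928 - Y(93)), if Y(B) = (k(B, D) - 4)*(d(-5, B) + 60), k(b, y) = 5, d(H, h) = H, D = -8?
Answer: 1534100803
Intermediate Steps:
Y(B) = 55 (Y(B) = (5 - 4)*(-5 + 60) = 1*55 = 55)
((53 + 25)² - 42625)*(-41928 - Y(93)) = ((53 + 25)² - 42625)*(-41928 - 1*55) = (78² - 42625)*(-41928 - 55) = (6084 - 42625)*(-41983) = -36541*(-41983) = 1534100803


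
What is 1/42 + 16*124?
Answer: 83329/42 ≈ 1984.0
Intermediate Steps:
1/42 + 16*124 = 1/42 + 1984 = 83329/42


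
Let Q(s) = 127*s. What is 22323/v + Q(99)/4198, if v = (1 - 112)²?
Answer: 82874629/17241186 ≈ 4.8068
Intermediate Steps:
v = 12321 (v = (-111)² = 12321)
22323/v + Q(99)/4198 = 22323/12321 + (127*99)/4198 = 22323*(1/12321) + 12573*(1/4198) = 7441/4107 + 12573/4198 = 82874629/17241186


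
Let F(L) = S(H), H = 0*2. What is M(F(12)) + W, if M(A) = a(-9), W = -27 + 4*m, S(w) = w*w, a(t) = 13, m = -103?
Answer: -426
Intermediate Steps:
H = 0
S(w) = w²
F(L) = 0 (F(L) = 0² = 0)
W = -439 (W = -27 + 4*(-103) = -27 - 412 = -439)
M(A) = 13
M(F(12)) + W = 13 - 439 = -426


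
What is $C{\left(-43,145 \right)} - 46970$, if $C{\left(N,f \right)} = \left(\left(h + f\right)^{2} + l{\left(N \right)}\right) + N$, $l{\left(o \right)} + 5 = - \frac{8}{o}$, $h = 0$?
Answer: $- \frac{1117691}{43} \approx -25993.0$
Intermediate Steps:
$l{\left(o \right)} = -5 - \frac{8}{o}$
$C{\left(N,f \right)} = -5 + N + f^{2} - \frac{8}{N}$ ($C{\left(N,f \right)} = \left(\left(0 + f\right)^{2} - \left(5 + \frac{8}{N}\right)\right) + N = \left(f^{2} - \left(5 + \frac{8}{N}\right)\right) + N = \left(-5 + f^{2} - \frac{8}{N}\right) + N = -5 + N + f^{2} - \frac{8}{N}$)
$C{\left(-43,145 \right)} - 46970 = \left(-5 - 43 + 145^{2} - \frac{8}{-43}\right) - 46970 = \left(-5 - 43 + 21025 - - \frac{8}{43}\right) - 46970 = \left(-5 - 43 + 21025 + \frac{8}{43}\right) - 46970 = \frac{902019}{43} - 46970 = - \frac{1117691}{43}$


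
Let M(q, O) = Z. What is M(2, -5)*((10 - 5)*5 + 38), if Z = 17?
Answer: 1071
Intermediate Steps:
M(q, O) = 17
M(2, -5)*((10 - 5)*5 + 38) = 17*((10 - 5)*5 + 38) = 17*(5*5 + 38) = 17*(25 + 38) = 17*63 = 1071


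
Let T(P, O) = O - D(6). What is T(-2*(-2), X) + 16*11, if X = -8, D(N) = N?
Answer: 162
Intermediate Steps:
T(P, O) = -6 + O (T(P, O) = O - 1*6 = O - 6 = -6 + O)
T(-2*(-2), X) + 16*11 = (-6 - 8) + 16*11 = -14 + 176 = 162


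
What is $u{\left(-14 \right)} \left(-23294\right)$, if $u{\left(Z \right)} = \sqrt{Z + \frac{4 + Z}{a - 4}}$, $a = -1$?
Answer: $- 46588 i \sqrt{3} \approx - 80693.0 i$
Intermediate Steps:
$u{\left(Z \right)} = \sqrt{- \frac{4}{5} + \frac{4 Z}{5}}$ ($u{\left(Z \right)} = \sqrt{Z + \frac{4 + Z}{-1 - 4}} = \sqrt{Z + \frac{4 + Z}{-5}} = \sqrt{Z + \left(4 + Z\right) \left(- \frac{1}{5}\right)} = \sqrt{Z - \left(\frac{4}{5} + \frac{Z}{5}\right)} = \sqrt{- \frac{4}{5} + \frac{4 Z}{5}}$)
$u{\left(-14 \right)} \left(-23294\right) = \frac{2 \sqrt{-5 + 5 \left(-14\right)}}{5} \left(-23294\right) = \frac{2 \sqrt{-5 - 70}}{5} \left(-23294\right) = \frac{2 \sqrt{-75}}{5} \left(-23294\right) = \frac{2 \cdot 5 i \sqrt{3}}{5} \left(-23294\right) = 2 i \sqrt{3} \left(-23294\right) = - 46588 i \sqrt{3}$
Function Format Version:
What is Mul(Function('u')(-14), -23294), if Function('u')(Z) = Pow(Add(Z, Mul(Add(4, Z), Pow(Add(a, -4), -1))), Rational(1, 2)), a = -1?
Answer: Mul(-46588, I, Pow(3, Rational(1, 2))) ≈ Mul(-80693., I)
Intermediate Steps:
Function('u')(Z) = Pow(Add(Rational(-4, 5), Mul(Rational(4, 5), Z)), Rational(1, 2)) (Function('u')(Z) = Pow(Add(Z, Mul(Add(4, Z), Pow(Add(-1, -4), -1))), Rational(1, 2)) = Pow(Add(Z, Mul(Add(4, Z), Pow(-5, -1))), Rational(1, 2)) = Pow(Add(Z, Mul(Add(4, Z), Rational(-1, 5))), Rational(1, 2)) = Pow(Add(Z, Add(Rational(-4, 5), Mul(Rational(-1, 5), Z))), Rational(1, 2)) = Pow(Add(Rational(-4, 5), Mul(Rational(4, 5), Z)), Rational(1, 2)))
Mul(Function('u')(-14), -23294) = Mul(Mul(Rational(2, 5), Pow(Add(-5, Mul(5, -14)), Rational(1, 2))), -23294) = Mul(Mul(Rational(2, 5), Pow(Add(-5, -70), Rational(1, 2))), -23294) = Mul(Mul(Rational(2, 5), Pow(-75, Rational(1, 2))), -23294) = Mul(Mul(Rational(2, 5), Mul(5, I, Pow(3, Rational(1, 2)))), -23294) = Mul(Mul(2, I, Pow(3, Rational(1, 2))), -23294) = Mul(-46588, I, Pow(3, Rational(1, 2)))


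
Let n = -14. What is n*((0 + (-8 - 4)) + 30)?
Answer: -252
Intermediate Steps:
n*((0 + (-8 - 4)) + 30) = -14*((0 + (-8 - 4)) + 30) = -14*((0 - 12) + 30) = -14*(-12 + 30) = -14*18 = -252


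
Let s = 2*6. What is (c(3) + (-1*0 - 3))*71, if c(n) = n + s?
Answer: 852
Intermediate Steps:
s = 12
c(n) = 12 + n (c(n) = n + 12 = 12 + n)
(c(3) + (-1*0 - 3))*71 = ((12 + 3) + (-1*0 - 3))*71 = (15 + (0 - 3))*71 = (15 - 3)*71 = 12*71 = 852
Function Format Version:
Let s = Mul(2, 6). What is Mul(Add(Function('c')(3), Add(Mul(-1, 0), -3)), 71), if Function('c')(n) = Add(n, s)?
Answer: 852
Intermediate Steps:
s = 12
Function('c')(n) = Add(12, n) (Function('c')(n) = Add(n, 12) = Add(12, n))
Mul(Add(Function('c')(3), Add(Mul(-1, 0), -3)), 71) = Mul(Add(Add(12, 3), Add(Mul(-1, 0), -3)), 71) = Mul(Add(15, Add(0, -3)), 71) = Mul(Add(15, -3), 71) = Mul(12, 71) = 852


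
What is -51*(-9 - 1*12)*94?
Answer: 100674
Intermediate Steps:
-51*(-9 - 1*12)*94 = -51*(-9 - 12)*94 = -51*(-21)*94 = 1071*94 = 100674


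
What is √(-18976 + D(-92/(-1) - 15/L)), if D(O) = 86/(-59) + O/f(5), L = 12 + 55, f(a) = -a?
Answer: I*√7420813543365/19765 ≈ 137.83*I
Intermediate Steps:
L = 67
D(O) = -86/59 - O/5 (D(O) = 86/(-59) + O/((-1*5)) = 86*(-1/59) + O/(-5) = -86/59 + O*(-⅕) = -86/59 - O/5)
√(-18976 + D(-92/(-1) - 15/L)) = √(-18976 + (-86/59 - (-92/(-1) - 15/67)/5)) = √(-18976 + (-86/59 - (-92*(-1) - 15*1/67)/5)) = √(-18976 + (-86/59 - (92 - 15/67)/5)) = √(-18976 + (-86/59 - ⅕*6149/67)) = √(-18976 + (-86/59 - 6149/335)) = √(-18976 - 391601/19765) = √(-375452241/19765) = I*√7420813543365/19765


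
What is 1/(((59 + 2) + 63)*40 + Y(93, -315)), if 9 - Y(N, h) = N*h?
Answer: 1/34264 ≈ 2.9185e-5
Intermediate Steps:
Y(N, h) = 9 - N*h
1/(((59 + 2) + 63)*40 + Y(93, -315)) = 1/(((59 + 2) + 63)*40 + (9 - 1*93*(-315))) = 1/((61 + 63)*40 + (9 + 29295)) = 1/(124*40 + 29304) = 1/(4960 + 29304) = 1/34264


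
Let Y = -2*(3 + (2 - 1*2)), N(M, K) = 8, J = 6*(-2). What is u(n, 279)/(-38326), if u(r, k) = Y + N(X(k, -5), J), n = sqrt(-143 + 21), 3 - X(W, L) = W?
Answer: -1/19163 ≈ -5.2184e-5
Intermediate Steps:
X(W, L) = 3 - W
n = I*sqrt(122) (n = sqrt(-122) = I*sqrt(122) ≈ 11.045*I)
J = -12
Y = -6 (Y = -2*(3 + (2 - 2)) = -2*(3 + 0) = -2*3 = -6)
u(r, k) = 2 (u(r, k) = -6 + 8 = 2)
u(n, 279)/(-38326) = 2/(-38326) = 2*(-1/38326) = -1/19163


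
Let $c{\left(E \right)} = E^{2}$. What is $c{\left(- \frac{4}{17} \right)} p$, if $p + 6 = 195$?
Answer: $\frac{3024}{289} \approx 10.464$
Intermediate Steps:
$p = 189$ ($p = -6 + 195 = 189$)
$c{\left(- \frac{4}{17} \right)} p = \left(- \frac{4}{17}\right)^{2} \cdot 189 = \frac{16}{289} \cdot 189 = \frac{3024}{289}$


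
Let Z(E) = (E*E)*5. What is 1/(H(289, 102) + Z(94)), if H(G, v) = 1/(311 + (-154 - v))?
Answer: 55/2429901 ≈ 2.2635e-5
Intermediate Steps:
H(G, v) = 1/(157 - v)
Z(E) = 5*E² (Z(E) = E²*5 = 5*E²)
1/(H(289, 102) + Z(94)) = 1/(-1/(-157 + 102) + 5*94²) = 1/(-1/(-55) + 5*8836) = 1/(-1*(-1/55) + 44180) = 1/(1/55 + 44180) = 1/(2429901/55) = 55/2429901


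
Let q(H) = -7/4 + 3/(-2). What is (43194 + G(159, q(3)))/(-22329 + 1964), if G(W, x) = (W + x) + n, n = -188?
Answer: -172647/81460 ≈ -2.1194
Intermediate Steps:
q(H) = -13/4 (q(H) = -7*¼ + 3*(-½) = -7/4 - 3/2 = -13/4)
G(W, x) = -188 + W + x (G(W, x) = (W + x) - 188 = -188 + W + x)
(43194 + G(159, q(3)))/(-22329 + 1964) = (43194 + (-188 + 159 - 13/4))/(-22329 + 1964) = (43194 - 129/4)/(-20365) = (172647/4)*(-1/20365) = -172647/81460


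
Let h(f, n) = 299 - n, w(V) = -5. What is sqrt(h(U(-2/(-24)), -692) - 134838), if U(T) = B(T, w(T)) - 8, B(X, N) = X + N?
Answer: I*sqrt(133847) ≈ 365.85*I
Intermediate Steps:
B(X, N) = N + X
U(T) = -13 + T (U(T) = (-5 + T) - 8 = -13 + T)
sqrt(h(U(-2/(-24)), -692) - 134838) = sqrt((299 - 1*(-692)) - 134838) = sqrt((299 + 692) - 134838) = sqrt(991 - 134838) = sqrt(-133847) = I*sqrt(133847)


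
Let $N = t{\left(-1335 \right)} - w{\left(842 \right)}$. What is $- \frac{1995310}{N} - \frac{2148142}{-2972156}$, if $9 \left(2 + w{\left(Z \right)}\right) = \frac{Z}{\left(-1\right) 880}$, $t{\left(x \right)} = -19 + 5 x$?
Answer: $\frac{11770600497971629}{39380916906122} \approx 298.89$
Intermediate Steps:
$w{\left(Z \right)} = -2 - \frac{Z}{7920}$ ($w{\left(Z \right)} = -2 + \frac{Z \frac{1}{\left(-1\right) 880}}{9} = -2 + \frac{Z \frac{1}{-880}}{9} = -2 + \frac{Z \left(- \frac{1}{880}\right)}{9} = -2 + \frac{\left(- \frac{1}{880}\right) Z}{9} = -2 - \frac{Z}{7920}$)
$N = - \frac{26499899}{3960}$ ($N = \left(-19 + 5 \left(-1335\right)\right) - \left(-2 - \frac{421}{3960}\right) = \left(-19 - 6675\right) - \left(-2 - \frac{421}{3960}\right) = -6694 - - \frac{8341}{3960} = -6694 + \frac{8341}{3960} = - \frac{26499899}{3960} \approx -6691.9$)
$- \frac{1995310}{N} - \frac{2148142}{-2972156} = - \frac{1995310}{- \frac{26499899}{3960}} - \frac{2148142}{-2972156} = \left(-1995310\right) \left(- \frac{3960}{26499899}\right) - - \frac{1074071}{1486078} = \frac{7901427600}{26499899} + \frac{1074071}{1486078} = \frac{11770600497971629}{39380916906122}$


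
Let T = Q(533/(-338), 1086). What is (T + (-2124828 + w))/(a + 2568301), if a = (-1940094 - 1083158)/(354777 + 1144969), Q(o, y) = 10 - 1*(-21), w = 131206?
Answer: -1494940063943/1925898064147 ≈ -0.77623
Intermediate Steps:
Q(o, y) = 31 (Q(o, y) = 10 + 21 = 31)
T = 31
a = -1511626/749873 (a = -3023252/1499746 = -3023252*1/1499746 = -1511626/749873 ≈ -2.0158)
(T + (-2124828 + w))/(a + 2568301) = (31 + (-2124828 + 131206))/(-1511626/749873 + 2568301) = (31 - 1993622)/(1925898064147/749873) = -1993591*749873/1925898064147 = -1494940063943/1925898064147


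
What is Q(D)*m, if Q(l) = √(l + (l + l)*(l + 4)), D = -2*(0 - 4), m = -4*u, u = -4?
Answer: 160*√2 ≈ 226.27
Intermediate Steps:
m = 16 (m = -4*(-4) = 16)
D = 8 (D = -2*(-4) = 8)
Q(l) = √(l + 2*l*(4 + l)) (Q(l) = √(l + (2*l)*(4 + l)) = √(l + 2*l*(4 + l)))
Q(D)*m = √(8*(9 + 2*8))*16 = √(8*(9 + 16))*16 = √(8*25)*16 = √200*16 = (10*√2)*16 = 160*√2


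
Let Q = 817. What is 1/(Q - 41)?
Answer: 1/776 ≈ 0.0012887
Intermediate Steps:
1/(Q - 41) = 1/(817 - 41) = 1/776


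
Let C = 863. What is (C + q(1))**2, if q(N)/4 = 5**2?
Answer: 927369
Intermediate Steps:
q(N) = 100 (q(N) = 4*5**2 = 4*25 = 100)
(C + q(1))**2 = (863 + 100)**2 = 963**2 = 927369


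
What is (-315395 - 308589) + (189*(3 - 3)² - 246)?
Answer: -624230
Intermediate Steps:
(-315395 - 308589) + (189*(3 - 3)² - 246) = -623984 + (189*0² - 246) = -623984 + (189*0 - 246) = -623984 + (0 - 246) = -623984 - 246 = -624230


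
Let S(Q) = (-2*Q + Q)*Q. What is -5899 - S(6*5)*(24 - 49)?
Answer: -28399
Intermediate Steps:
S(Q) = -Q² (S(Q) = (-Q)*Q = -Q²)
-5899 - S(6*5)*(24 - 49) = -5899 - (-(6*5)²)*(24 - 49) = -5899 - (-1*30²)*(-25) = -5899 - (-1*900)*(-25) = -5899 - (-900)*(-25) = -5899 - 1*22500 = -5899 - 22500 = -28399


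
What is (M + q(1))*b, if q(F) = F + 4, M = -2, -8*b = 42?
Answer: -63/4 ≈ -15.750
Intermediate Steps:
b = -21/4 (b = -⅛*42 = -21/4 ≈ -5.2500)
q(F) = 4 + F
(M + q(1))*b = (-2 + (4 + 1))*(-21/4) = (-2 + 5)*(-21/4) = 3*(-21/4) = -63/4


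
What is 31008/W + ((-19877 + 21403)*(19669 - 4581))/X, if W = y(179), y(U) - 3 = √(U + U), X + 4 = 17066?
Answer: 3224150512/2977319 + 31008*√358/349 ≈ 2764.0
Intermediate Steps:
X = 17062 (X = -4 + 17066 = 17062)
y(U) = 3 + √2*√U (y(U) = 3 + √(U + U) = 3 + √(2*U) = 3 + √2*√U)
W = 3 + √358 (W = 3 + √2*√179 = 3 + √358 ≈ 21.921)
31008/W + ((-19877 + 21403)*(19669 - 4581))/X = 31008/(3 + √358) + ((-19877 + 21403)*(19669 - 4581))/17062 = 31008/(3 + √358) + (1526*15088)*(1/17062) = 31008/(3 + √358) + 23024288*(1/17062) = 31008/(3 + √358) + 11512144/8531 = 11512144/8531 + 31008/(3 + √358)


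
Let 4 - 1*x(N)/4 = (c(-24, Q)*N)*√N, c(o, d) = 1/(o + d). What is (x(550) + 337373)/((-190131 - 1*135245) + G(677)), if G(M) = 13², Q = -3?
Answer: -337389/325207 - 11000*√22/8780589 ≈ -1.0433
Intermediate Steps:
G(M) = 169
c(o, d) = 1/(d + o)
x(N) = 16 + 4*N^(3/2)/27 (x(N) = 16 - 4*N/(-3 - 24)*√N = 16 - 4*N/(-27)*√N = 16 - 4*(-N/27)*√N = 16 - (-4)*N^(3/2)/27 = 16 + 4*N^(3/2)/27)
(x(550) + 337373)/((-190131 - 1*135245) + G(677)) = ((16 + 4*550^(3/2)/27) + 337373)/((-190131 - 1*135245) + 169) = ((16 + 4*(2750*√22)/27) + 337373)/((-190131 - 135245) + 169) = ((16 + 11000*√22/27) + 337373)/(-325376 + 169) = (337389 + 11000*√22/27)/(-325207) = (337389 + 11000*√22/27)*(-1/325207) = -337389/325207 - 11000*√22/8780589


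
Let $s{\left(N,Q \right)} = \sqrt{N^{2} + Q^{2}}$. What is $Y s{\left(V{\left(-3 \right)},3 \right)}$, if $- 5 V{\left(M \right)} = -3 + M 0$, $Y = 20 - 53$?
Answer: $- \frac{99 \sqrt{26}}{5} \approx -100.96$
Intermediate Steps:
$Y = -33$
$V{\left(M \right)} = \frac{3}{5}$ ($V{\left(M \right)} = - \frac{-3 + M 0}{5} = - \frac{-3 + 0}{5} = \left(- \frac{1}{5}\right) \left(-3\right) = \frac{3}{5}$)
$Y s{\left(V{\left(-3 \right)},3 \right)} = - 33 \sqrt{\left(\frac{3}{5}\right)^{2} + 3^{2}} = - 33 \sqrt{\frac{9}{25} + 9} = - 33 \sqrt{\frac{234}{25}} = - 33 \frac{3 \sqrt{26}}{5} = - \frac{99 \sqrt{26}}{5}$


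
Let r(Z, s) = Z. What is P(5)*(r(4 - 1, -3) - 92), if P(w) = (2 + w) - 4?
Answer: -267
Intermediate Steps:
P(w) = -2 + w
P(5)*(r(4 - 1, -3) - 92) = (-2 + 5)*((4 - 1) - 92) = 3*(3 - 92) = 3*(-89) = -267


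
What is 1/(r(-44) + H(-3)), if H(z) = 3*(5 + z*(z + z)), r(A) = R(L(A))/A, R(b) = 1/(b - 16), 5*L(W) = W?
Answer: 5456/376469 ≈ 0.014493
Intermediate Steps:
L(W) = W/5
R(b) = 1/(-16 + b)
r(A) = 1/(A*(-16 + A/5)) (r(A) = 1/((-16 + A/5)*A) = 1/(A*(-16 + A/5)))
H(z) = 15 + 6*z² (H(z) = 3*(5 + z*(2*z)) = 3*(5 + 2*z²) = 15 + 6*z²)
1/(r(-44) + H(-3)) = 1/(5/(-44*(-80 - 44)) + (15 + 6*(-3)²)) = 1/(5*(-1/44)/(-124) + (15 + 6*9)) = 1/(5*(-1/44)*(-1/124) + (15 + 54)) = 1/(5/5456 + 69) = 1/(376469/5456) = 5456/376469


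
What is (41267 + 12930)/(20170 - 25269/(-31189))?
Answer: 1690350233/629107399 ≈ 2.6869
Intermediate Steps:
(41267 + 12930)/(20170 - 25269/(-31189)) = 54197/(20170 - 25269*(-1/31189)) = 54197/(20170 + 25269/31189) = 54197/(629107399/31189) = 54197*(31189/629107399) = 1690350233/629107399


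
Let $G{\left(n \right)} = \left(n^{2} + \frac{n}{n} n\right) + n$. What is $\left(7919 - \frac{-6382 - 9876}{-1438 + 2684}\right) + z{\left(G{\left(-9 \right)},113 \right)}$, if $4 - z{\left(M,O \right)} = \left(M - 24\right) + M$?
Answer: $\frac{4880612}{623} \approx 7834.0$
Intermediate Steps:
$G{\left(n \right)} = n^{2} + 2 n$ ($G{\left(n \right)} = \left(n^{2} + 1 n\right) + n = \left(n^{2} + n\right) + n = \left(n + n^{2}\right) + n = n^{2} + 2 n$)
$z{\left(M,O \right)} = 28 - 2 M$ ($z{\left(M,O \right)} = 4 - \left(\left(M - 24\right) + M\right) = 4 - \left(\left(-24 + M\right) + M\right) = 4 - \left(-24 + 2 M\right) = 28 - 2 M$)
$\left(7919 - \frac{-6382 - 9876}{-1438 + 2684}\right) + z{\left(G{\left(-9 \right)},113 \right)} = \left(7919 - \frac{-6382 - 9876}{-1438 + 2684}\right) + \left(28 - 2 \left(- 9 \left(2 - 9\right)\right)\right) = \left(7919 - - \frac{16258}{1246}\right) + \left(28 - 2 \left(\left(-9\right) \left(-7\right)\right)\right) = \left(7919 - \left(-16258\right) \frac{1}{1246}\right) + \left(28 - 126\right) = \left(7919 - - \frac{8129}{623}\right) + \left(28 - 126\right) = \left(7919 + \frac{8129}{623}\right) - 98 = \frac{4941666}{623} - 98 = \frac{4880612}{623}$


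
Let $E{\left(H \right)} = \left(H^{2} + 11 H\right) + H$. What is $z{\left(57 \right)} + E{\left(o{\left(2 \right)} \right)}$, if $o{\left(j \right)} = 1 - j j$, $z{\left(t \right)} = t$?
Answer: $30$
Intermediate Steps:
$o{\left(j \right)} = 1 - j^{2}$
$E{\left(H \right)} = H^{2} + 12 H$
$z{\left(57 \right)} + E{\left(o{\left(2 \right)} \right)} = 57 + \left(1 - 2^{2}\right) \left(12 + \left(1 - 2^{2}\right)\right) = 57 + \left(1 - 4\right) \left(12 + \left(1 - 4\right)\right) = 57 - 3 \left(12 - 3\right) = 57 - 27 = 30$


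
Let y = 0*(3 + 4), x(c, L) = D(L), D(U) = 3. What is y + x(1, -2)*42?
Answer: 126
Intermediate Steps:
x(c, L) = 3
y = 0 (y = 0*7 = 0)
y + x(1, -2)*42 = 0 + 3*42 = 0 + 126 = 126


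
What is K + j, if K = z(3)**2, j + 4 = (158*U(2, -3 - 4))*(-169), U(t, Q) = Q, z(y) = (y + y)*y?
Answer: 187234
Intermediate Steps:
z(y) = 2*y**2 (z(y) = (2*y)*y = 2*y**2)
j = 186910 (j = -4 + (158*(-3 - 4))*(-169) = -4 + (158*(-7))*(-169) = -4 - 1106*(-169) = -4 + 186914 = 186910)
K = 324 (K = (2*3**2)**2 = (2*9)**2 = 18**2 = 324)
K + j = 324 + 186910 = 187234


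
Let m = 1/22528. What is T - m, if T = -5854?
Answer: -131878913/22528 ≈ -5854.0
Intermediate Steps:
m = 1/22528 ≈ 4.4389e-5
T - m = -5854 - 1*1/22528 = -5854 - 1/22528 = -131878913/22528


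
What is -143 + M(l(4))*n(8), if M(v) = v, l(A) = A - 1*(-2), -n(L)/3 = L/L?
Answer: -161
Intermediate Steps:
n(L) = -3 (n(L) = -3*L/L = -3*1 = -3)
l(A) = 2 + A (l(A) = A + 2 = 2 + A)
-143 + M(l(4))*n(8) = -143 + (2 + 4)*(-3) = -143 + 6*(-3) = -143 - 18 = -161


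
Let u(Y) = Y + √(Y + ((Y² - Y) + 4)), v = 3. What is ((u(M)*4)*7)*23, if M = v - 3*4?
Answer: -5796 + 644*√85 ≈ 141.39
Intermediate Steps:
M = -9 (M = 3 - 3*4 = 3 - 12 = -9)
u(Y) = Y + √(4 + Y²) (u(Y) = Y + √(Y + (4 + Y² - Y)) = Y + √(4 + Y²))
((u(M)*4)*7)*23 = (((-9 + √(4 + (-9)²))*4)*7)*23 = (((-9 + √(4 + 81))*4)*7)*23 = (((-9 + √85)*4)*7)*23 = ((-36 + 4*√85)*7)*23 = (-252 + 28*√85)*23 = -5796 + 644*√85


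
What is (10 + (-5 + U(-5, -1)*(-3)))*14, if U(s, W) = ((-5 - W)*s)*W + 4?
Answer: 742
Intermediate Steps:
U(s, W) = 4 + W*s*(-5 - W) (U(s, W) = (s*(-5 - W))*W + 4 = W*s*(-5 - W) + 4 = 4 + W*s*(-5 - W))
(10 + (-5 + U(-5, -1)*(-3)))*14 = (10 + (-5 + (4 - 1*(-5)*(-1)² - 5*(-1)*(-5))*(-3)))*14 = (10 + (-5 + (4 - 1*(-5)*1 - 25)*(-3)))*14 = (10 + (-5 + (4 + 5 - 25)*(-3)))*14 = (10 + (-5 - 16*(-3)))*14 = (10 + (-5 + 48))*14 = (10 + 43)*14 = 53*14 = 742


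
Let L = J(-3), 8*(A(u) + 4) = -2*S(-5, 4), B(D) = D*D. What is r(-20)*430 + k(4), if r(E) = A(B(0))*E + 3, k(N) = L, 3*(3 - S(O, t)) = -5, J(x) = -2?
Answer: 137164/3 ≈ 45721.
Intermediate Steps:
B(D) = D²
S(O, t) = 14/3 (S(O, t) = 3 - ⅓*(-5) = 3 + 5/3 = 14/3)
A(u) = -31/6 (A(u) = -4 + (-2*14/3)/8 = -4 + (⅛)*(-28/3) = -4 - 7/6 = -31/6)
L = -2
k(N) = -2
r(E) = 3 - 31*E/6 (r(E) = -31*E/6 + 3 = 3 - 31*E/6)
r(-20)*430 + k(4) = (3 - 31/6*(-20))*430 - 2 = (3 + 310/3)*430 - 2 = (319/3)*430 - 2 = 137170/3 - 2 = 137164/3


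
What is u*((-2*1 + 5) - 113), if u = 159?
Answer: -17490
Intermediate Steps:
u*((-2*1 + 5) - 113) = 159*((-2*1 + 5) - 113) = 159*((-2 + 5) - 113) = 159*(3 - 113) = 159*(-110) = -17490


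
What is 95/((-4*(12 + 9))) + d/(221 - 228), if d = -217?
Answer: 2509/84 ≈ 29.869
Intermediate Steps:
95/((-4*(12 + 9))) + d/(221 - 228) = 95/((-4*(12 + 9))) - 217/(221 - 228) = 95/((-4*21)) - 217/(-7) = 95/(-84) - 217*(-1/7) = 95*(-1/84) + 31 = -95/84 + 31 = 2509/84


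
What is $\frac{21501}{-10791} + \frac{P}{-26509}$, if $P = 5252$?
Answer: $- \frac{69627149}{31784291} \approx -2.1906$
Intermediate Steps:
$\frac{21501}{-10791} + \frac{P}{-26509} = \frac{21501}{-10791} + \frac{5252}{-26509} = 21501 \left(- \frac{1}{10791}\right) + 5252 \left(- \frac{1}{26509}\right) = - \frac{2389}{1199} - \frac{5252}{26509} = - \frac{69627149}{31784291}$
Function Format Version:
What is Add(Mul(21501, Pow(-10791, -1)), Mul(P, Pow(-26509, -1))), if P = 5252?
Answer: Rational(-69627149, 31784291) ≈ -2.1906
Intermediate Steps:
Add(Mul(21501, Pow(-10791, -1)), Mul(P, Pow(-26509, -1))) = Add(Mul(21501, Pow(-10791, -1)), Mul(5252, Pow(-26509, -1))) = Add(Mul(21501, Rational(-1, 10791)), Mul(5252, Rational(-1, 26509))) = Add(Rational(-2389, 1199), Rational(-5252, 26509)) = Rational(-69627149, 31784291)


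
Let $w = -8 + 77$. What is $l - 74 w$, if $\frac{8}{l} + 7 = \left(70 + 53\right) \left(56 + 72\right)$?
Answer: $- \frac{80353114}{15737} \approx -5106.0$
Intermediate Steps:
$w = 69$
$l = \frac{8}{15737}$ ($l = \frac{8}{-7 + \left(70 + 53\right) \left(56 + 72\right)} = \frac{8}{-7 + 123 \cdot 128} = \frac{8}{-7 + 15744} = \frac{8}{15737} \approx 0.00050836$)
$l - 74 w = \frac{8}{15737} - 5106 = - \frac{80353114}{15737}$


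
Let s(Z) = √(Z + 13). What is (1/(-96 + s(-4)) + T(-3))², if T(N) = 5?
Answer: 215296/8649 ≈ 24.893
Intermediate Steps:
s(Z) = √(13 + Z)
(1/(-96 + s(-4)) + T(-3))² = (1/(-96 + √(13 - 4)) + 5)² = (1/(-96 + √9) + 5)² = (1/(-96 + 3) + 5)² = (1/(-93) + 5)² = (-1/93 + 5)² = (464/93)² = 215296/8649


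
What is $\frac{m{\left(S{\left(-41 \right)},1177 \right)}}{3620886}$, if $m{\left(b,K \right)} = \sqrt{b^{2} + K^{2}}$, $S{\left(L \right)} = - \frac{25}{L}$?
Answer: $\frac{\sqrt{2328738674}}{148456326} \approx 0.00032506$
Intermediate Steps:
$m{\left(b,K \right)} = \sqrt{K^{2} + b^{2}}$
$\frac{m{\left(S{\left(-41 \right)},1177 \right)}}{3620886} = \frac{\sqrt{1177^{2} + \left(- \frac{25}{-41}\right)^{2}}}{3620886} = \sqrt{1385329 + \left(\left(-25\right) \left(- \frac{1}{41}\right)\right)^{2}} \cdot \frac{1}{3620886} = \sqrt{1385329 + \left(\frac{25}{41}\right)^{2}} \cdot \frac{1}{3620886} = \sqrt{1385329 + \frac{625}{1681}} \cdot \frac{1}{3620886} = \sqrt{\frac{2328738674}{1681}} \cdot \frac{1}{3620886} = \frac{\sqrt{2328738674}}{41} \cdot \frac{1}{3620886} = \frac{\sqrt{2328738674}}{148456326}$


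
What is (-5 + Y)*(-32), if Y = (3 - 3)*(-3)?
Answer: 160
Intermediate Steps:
Y = 0 (Y = 0*(-3) = 0)
(-5 + Y)*(-32) = (-5 + 0)*(-32) = -5*(-32) = 160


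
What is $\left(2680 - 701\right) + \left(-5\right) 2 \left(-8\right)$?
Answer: $2059$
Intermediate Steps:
$\left(2680 - 701\right) + \left(-5\right) 2 \left(-8\right) = 1979 - -80 = 1979 + 80 = 2059$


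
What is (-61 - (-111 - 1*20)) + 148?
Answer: 218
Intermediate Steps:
(-61 - (-111 - 1*20)) + 148 = (-61 - (-111 - 20)) + 148 = (-61 - 1*(-131)) + 148 = (-61 + 131) + 148 = 70 + 148 = 218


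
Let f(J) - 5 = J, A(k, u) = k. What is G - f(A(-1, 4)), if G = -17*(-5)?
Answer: 81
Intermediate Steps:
f(J) = 5 + J
G = 85
G - f(A(-1, 4)) = 85 - (5 - 1) = 85 - 1*4 = 85 - 4 = 81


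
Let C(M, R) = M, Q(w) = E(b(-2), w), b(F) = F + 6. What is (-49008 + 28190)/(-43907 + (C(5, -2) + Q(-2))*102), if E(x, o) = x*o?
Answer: 20818/44213 ≈ 0.47086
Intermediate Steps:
b(F) = 6 + F
E(x, o) = o*x
Q(w) = 4*w (Q(w) = w*(6 - 2) = w*4 = 4*w)
(-49008 + 28190)/(-43907 + (C(5, -2) + Q(-2))*102) = (-49008 + 28190)/(-43907 + (5 + 4*(-2))*102) = -20818/(-43907 + (5 - 8)*102) = -20818/(-43907 - 3*102) = -20818/(-43907 - 306) = -20818/(-44213) = -20818*(-1/44213) = 20818/44213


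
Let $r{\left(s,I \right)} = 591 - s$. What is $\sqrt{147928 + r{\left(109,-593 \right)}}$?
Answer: $3 \sqrt{16490} \approx 385.24$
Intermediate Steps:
$\sqrt{147928 + r{\left(109,-593 \right)}} = \sqrt{147928 + \left(591 - 109\right)} = \sqrt{147928 + 482} = \sqrt{148410} = 3 \sqrt{16490}$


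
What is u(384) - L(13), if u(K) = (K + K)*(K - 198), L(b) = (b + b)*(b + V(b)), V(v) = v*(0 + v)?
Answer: 138116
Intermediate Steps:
V(v) = v² (V(v) = v*v = v²)
L(b) = 2*b*(b + b²) (L(b) = (b + b)*(b + b²) = (2*b)*(b + b²) = 2*b*(b + b²))
u(K) = 2*K*(-198 + K) (u(K) = (2*K)*(-198 + K) = 2*K*(-198 + K))
u(384) - L(13) = 2*384*(-198 + 384) - 2*13²*(1 + 13) = 2*384*186 - 2*169*14 = 142848 - 1*4732 = 142848 - 4732 = 138116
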